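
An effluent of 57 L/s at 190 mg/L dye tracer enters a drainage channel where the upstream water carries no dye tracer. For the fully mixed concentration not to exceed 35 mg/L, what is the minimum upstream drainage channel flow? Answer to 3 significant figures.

252 L/s

Set C_mix = 35: (Q·0 + 57.00·190.0) / (Q + 57.00) = 35
→ Q = 57.00·(190.0 − 35)/(35 − 0) = 252.4 L/s.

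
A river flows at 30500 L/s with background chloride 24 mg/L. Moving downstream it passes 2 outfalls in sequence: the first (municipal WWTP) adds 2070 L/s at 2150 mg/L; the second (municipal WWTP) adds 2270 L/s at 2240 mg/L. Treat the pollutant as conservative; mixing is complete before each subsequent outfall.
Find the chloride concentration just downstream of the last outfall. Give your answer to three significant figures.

Outfall 1: combined Q = 32570 L/s; C = (30500·24.00 + 2070·2150)/32570 = 159.1 mg/L.
Outfall 2: combined Q = 34840 L/s; C = (32570·159.1 + 2270·2240)/34840 = 294.7 mg/L.

295 mg/L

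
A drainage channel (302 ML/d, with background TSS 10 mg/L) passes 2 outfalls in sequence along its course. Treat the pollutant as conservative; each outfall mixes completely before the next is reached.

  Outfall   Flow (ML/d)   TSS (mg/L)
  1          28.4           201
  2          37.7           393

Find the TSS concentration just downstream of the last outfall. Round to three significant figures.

Below outfall 1: Q → 330.4 ML/d, C = (302.0·10.00 + 28.40·201.0)/330.4 = 26.42 mg/L.
Below outfall 2: Q → 368.1 ML/d, C = (330.4·26.42 + 37.70·393.0)/368.1 = 63.96 mg/L.

64.0 mg/L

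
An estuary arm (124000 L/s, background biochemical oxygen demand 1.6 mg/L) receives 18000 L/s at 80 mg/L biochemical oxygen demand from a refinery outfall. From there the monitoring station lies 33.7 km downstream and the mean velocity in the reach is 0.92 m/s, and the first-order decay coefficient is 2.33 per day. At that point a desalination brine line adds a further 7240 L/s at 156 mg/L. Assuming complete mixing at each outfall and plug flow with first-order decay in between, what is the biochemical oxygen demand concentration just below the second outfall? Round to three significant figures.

11.7 mg/L

Conservation of mass: C = (124000·1.600 + 18000·80.00) / 142000 = 1638000/142000 = 11.54 mg/L; combined flow 142000 L/s.
Travel time t = 33.7·1000 / 0.92 = 36630 s = 10.18 h.
Applying C = C₀e^(−kt): 11.54 × 0.3724 = 4.297 mg/L.
At the second outfall, C = (142000·4.297 + 7240·156.0) / (142000 + 7240) = 11.66 mg/L.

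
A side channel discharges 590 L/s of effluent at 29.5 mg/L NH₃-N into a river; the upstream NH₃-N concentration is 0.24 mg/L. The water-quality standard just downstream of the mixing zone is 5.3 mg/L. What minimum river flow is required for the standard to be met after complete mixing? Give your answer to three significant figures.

Set C_mix = 5.3: (Q·0.2400 + 590.0·29.50) / (Q + 590.0) = 5.3
→ Q = 590.0·(29.50 − 5.3)/(5.3 − 0.2400) = 2822 L/s.

2820 L/s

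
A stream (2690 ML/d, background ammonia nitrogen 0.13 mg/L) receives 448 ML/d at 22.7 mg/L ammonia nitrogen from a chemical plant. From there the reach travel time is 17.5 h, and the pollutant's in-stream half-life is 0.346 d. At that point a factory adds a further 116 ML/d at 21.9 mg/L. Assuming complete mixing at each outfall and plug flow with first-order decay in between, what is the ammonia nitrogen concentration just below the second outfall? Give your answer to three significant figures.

1.53 mg/L

After mixing, C = (2690·0.1300 + 448.0·22.70) / 3138 = 10520/3138 = 3.352 mg/L; combined flow 3138 ML/d.
Half-life 0.346 d → k = ln 2 / 0.346 = 2.003 d⁻¹.
After decay, C = 3.352 × e^(−kt) = 3.352 × 0.2321 = 0.7779 mg/L.
Second outfall: C = (3138·0.7779 + 116.0·21.90)/3254 = 1.531 mg/L.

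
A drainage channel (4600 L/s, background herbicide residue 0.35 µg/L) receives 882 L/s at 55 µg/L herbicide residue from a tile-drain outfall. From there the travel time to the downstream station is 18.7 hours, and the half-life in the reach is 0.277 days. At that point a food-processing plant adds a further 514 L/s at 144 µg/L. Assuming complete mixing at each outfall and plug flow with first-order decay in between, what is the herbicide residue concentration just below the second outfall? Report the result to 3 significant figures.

13.5 µg/L

Mixed concentration C = ΣQC/ΣQ = (4600·0.3500 + 882.0·55.00) / 5482 = 50120/5482 = 9.143 µg/L; combined flow 5482 L/s.
Half-life 0.277 d → k = ln 2 / 0.277 = 2.502 d⁻¹.
First-order decay: C = 9.143·exp(−k·t) = 9.143·0.1423 = 1.301 µg/L.
Second outfall: C = (5482·1.301 + 514.0·144.0)/5996 = 13.53 µg/L.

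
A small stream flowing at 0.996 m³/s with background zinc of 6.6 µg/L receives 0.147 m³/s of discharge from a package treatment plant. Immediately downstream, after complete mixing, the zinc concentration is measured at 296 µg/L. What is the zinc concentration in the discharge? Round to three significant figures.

2260 µg/L

Mass balance: 0.9960·6.600 + 0.1470·Cₑ = 1.143·296.0
→ Cₑ = (1.143·296.0 − 0.9960·6.600) / 0.1470 = 2257 µg/L.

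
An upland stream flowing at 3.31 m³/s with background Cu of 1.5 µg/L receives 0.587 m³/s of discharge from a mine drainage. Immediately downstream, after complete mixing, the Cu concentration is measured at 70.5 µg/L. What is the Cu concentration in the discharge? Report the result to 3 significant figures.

460 µg/L

Mass balance: 3.310·1.500 + 0.5870·Cₑ = 3.897·70.50
→ Cₑ = (3.897·70.50 − 3.310·1.500) / 0.5870 = 459.6 µg/L.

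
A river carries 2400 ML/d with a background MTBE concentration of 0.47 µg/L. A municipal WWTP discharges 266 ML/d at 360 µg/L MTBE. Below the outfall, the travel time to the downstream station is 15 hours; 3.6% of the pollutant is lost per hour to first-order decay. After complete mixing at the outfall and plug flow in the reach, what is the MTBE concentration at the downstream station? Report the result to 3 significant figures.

21.0 µg/L

After mixing, C = (2400·0.4700 + 266.0·360.0) / 2666 = 96890/2666 = 36.34 µg/L.
3.6%/h lost → k = −ln(1 − 0.036) = 0.03666 h⁻¹.
Decay over the reach: 36.34·exp(−kt) = 36.34·0.5770 = 20.97 µg/L.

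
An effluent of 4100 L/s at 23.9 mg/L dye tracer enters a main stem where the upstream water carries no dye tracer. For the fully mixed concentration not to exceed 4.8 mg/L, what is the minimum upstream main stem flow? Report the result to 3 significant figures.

Set C_mix = 4.8: (Q·0 + 4100·23.90) / (Q + 4100) = 4.8
→ Q = 4100·(23.90 − 4.8)/(4.8 − 0) = 16310 L/s.

16300 L/s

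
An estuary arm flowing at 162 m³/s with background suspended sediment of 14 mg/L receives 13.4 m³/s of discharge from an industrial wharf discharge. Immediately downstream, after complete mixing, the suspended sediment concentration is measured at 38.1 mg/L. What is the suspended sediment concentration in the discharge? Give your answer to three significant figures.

329 mg/L

Mass balance: 162.0·14.00 + 13.40·Cₑ = 175.4·38.10
→ Cₑ = (175.4·38.10 − 162.0·14.00) / 13.40 = 329.5 mg/L.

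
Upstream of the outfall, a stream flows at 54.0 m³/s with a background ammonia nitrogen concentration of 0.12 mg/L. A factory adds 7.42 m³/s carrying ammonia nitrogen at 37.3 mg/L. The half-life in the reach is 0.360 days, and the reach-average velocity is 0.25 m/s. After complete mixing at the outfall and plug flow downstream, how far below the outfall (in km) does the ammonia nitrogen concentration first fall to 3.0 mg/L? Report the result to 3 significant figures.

4.82 km

After mixing, C = (54.00·0.1200 + 7.420·37.30) / 61.42 = 283.2/61.42 = 4.612 mg/L.
Half-life 0.360 d → k = ln 2 / 0.360 = 1.925 d⁻¹.
Set 4.612·exp(−k·t) = 3.0 → t = ln(4.612/3.0)/k = 19290 s = 5.360 h.
Distance = v·t = 0.25·19290 = 4824 m = 4.824 km.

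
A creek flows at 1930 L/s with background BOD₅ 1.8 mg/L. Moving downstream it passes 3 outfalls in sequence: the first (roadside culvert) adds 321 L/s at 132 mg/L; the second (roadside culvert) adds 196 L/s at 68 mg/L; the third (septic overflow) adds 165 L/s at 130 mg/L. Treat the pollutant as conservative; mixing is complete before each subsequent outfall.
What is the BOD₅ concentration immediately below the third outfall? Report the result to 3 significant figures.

30.9 mg/L

Below outfall 1: Q → 2251 L/s, C = (1930·1.800 + 321.0·132.0)/2251 = 20.37 mg/L.
Below outfall 2: Q → 2447 L/s, C = (2251·20.37 + 196.0·68.00)/2447 = 24.18 mg/L.
Below outfall 3: Q → 2612 L/s, C = (2447·24.18 + 165.0·130.0)/2612 = 30.87 mg/L.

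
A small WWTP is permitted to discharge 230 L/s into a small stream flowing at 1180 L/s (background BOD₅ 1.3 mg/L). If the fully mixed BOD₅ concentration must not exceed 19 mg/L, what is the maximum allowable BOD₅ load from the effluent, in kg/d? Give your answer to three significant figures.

Mass balance at the limit: 1180·1.300 + 230.0·Cₑ = 1410·19 → Cₑ = 109.8 mg/L.
230.0 L/s = 0.2300 m³/s. Load = 0.2300 m³/s × 109.8 g/m³ × 86 400 s/d = 2182 kg/d.

2180 kg/d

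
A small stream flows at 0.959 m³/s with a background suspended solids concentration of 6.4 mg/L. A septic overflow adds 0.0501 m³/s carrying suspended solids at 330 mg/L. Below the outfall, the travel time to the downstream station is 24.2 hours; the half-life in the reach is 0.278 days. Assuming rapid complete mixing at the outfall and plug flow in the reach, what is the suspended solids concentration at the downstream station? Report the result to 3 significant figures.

1.82 mg/L

Conservation of mass: C = (0.9590·6.400 + 0.05010·330.0) / 1.009 = 22.67/1.009 = 22.47 mg/L.
Half-life 0.278 d → k = ln 2 / 0.278 = 2.493 d⁻¹.
Applying C = C₀e^(−kt): 22.47 × 0.08093 = 1.818 mg/L.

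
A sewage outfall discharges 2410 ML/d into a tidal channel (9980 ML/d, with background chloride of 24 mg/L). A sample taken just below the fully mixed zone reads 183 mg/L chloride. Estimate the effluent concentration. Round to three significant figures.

841 mg/L

Mass balance: 9980·24.00 + 2410·Cₑ = 12390·183.0
→ Cₑ = (12390·183.0 − 9980·24.00) / 2410 = 841.4 mg/L.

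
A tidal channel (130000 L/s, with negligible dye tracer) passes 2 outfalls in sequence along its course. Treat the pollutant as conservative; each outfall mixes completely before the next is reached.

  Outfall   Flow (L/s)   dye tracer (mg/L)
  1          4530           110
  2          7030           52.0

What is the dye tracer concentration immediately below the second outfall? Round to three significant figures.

After outfall 1: Q = 130000 + 4530 = 134500 L/s; C = (130000·0 + 4530·110.0)/134500 = 3.704 mg/L.
After outfall 2: Q = 134500 + 7030 = 141600 L/s; C = (134500·3.704 + 7030·52.00)/141600 = 6.102 mg/L.

6.10 mg/L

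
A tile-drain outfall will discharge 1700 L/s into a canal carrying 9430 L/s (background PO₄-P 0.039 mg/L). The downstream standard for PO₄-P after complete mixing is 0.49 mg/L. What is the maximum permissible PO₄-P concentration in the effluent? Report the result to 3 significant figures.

At the limit, (Qr·Cr + Qe·Cₑ)/(Qr + Qe) = 0.49:
Cₑ = (11130·0.49 − 9430·0.03900) / 1700 = 2.992 mg/L.

2.99 mg/L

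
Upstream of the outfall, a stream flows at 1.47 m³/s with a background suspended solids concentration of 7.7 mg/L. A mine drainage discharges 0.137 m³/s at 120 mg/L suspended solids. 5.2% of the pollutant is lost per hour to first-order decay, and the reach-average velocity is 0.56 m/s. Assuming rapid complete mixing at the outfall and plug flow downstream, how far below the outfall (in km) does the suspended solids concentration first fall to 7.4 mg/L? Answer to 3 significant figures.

32.0 km

Mixed concentration C = ΣQC/ΣQ = (1.470·7.700 + 0.1370·120.0) / 1.607 = 27.76/1.607 = 17.27 mg/L.
5.2%/h lost → k = −ln(1 − 0.052) = 0.05340 h⁻¹.
Set 17.27·exp(−k·t) = 7.4 → t = ln(17.27/7.4)/k = 57150 s = 15.87 h.
Distance = v·t = 0.56·57150 = 32000 m = 32.00 km.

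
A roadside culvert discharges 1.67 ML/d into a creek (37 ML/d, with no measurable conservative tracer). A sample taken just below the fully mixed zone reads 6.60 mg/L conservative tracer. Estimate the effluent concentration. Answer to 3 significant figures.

153 mg/L

Mass balance: 37.00·0 + 1.670·Cₑ = 38.67·6.600
→ Cₑ = (38.67·6.600 − 37.00·0) / 1.670 = 152.8 mg/L.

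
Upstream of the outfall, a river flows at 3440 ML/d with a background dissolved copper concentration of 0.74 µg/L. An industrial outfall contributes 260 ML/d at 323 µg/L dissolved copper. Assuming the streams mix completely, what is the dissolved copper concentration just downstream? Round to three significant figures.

Conservation of mass: C = (3440·0.7400 + 260.0·323.0) / 3700 = 86530/3700 = 23.39 µg/L.

23.4 µg/L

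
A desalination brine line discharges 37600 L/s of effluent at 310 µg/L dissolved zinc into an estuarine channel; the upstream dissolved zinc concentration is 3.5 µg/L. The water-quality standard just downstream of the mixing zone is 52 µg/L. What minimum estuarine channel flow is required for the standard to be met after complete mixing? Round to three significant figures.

Set C_mix = 52: (Q·3.500 + 37600·310.0) / (Q + 37600) = 52
→ Q = 37600·(310.0 − 52)/(52 − 3.500) = 200000 L/s.

200000 L/s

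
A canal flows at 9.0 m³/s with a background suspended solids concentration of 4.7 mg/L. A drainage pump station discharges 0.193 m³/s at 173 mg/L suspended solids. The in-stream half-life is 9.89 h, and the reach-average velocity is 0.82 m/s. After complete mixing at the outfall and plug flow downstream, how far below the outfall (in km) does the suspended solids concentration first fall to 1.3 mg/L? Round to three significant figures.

Mixed concentration C = ΣQC/ΣQ = (9.000·4.700 + 0.1930·173.0) / 9.193 = 75.69/9.193 = 8.233 mg/L.
Half-life 9.89 h → k = ln 2 / 9.89 = 0.07009 h⁻¹ = 1.682 d⁻¹.
Set 8.233·exp(−k·t) = 1.3 → t = ln(8.233/1.3)/k = 94810 s = 26.34 h.
Distance = v·t = 0.82·94810 = 77750 m = 77.75 km.

77.7 km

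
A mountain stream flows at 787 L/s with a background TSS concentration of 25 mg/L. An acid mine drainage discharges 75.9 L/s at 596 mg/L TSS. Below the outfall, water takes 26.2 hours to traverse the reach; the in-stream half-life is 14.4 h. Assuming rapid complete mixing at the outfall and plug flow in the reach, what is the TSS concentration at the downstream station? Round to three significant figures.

Flow-weighted average: C = (787.0·25.00 + 75.90·596.0) / 862.9 = 64910/862.9 = 75.22 mg/L.
Half-life 14.4 h → k = ln 2 / 14.4 = 0.04814 h⁻¹ = 1.155 d⁻¹.
Applying C = C₀e^(−kt): 75.22 × 0.2833 = 21.31 mg/L.

21.3 mg/L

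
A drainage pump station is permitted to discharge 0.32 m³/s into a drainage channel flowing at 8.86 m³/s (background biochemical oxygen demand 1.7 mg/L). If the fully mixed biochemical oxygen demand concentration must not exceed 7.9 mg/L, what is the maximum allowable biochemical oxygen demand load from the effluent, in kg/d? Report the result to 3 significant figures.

4960 kg/d

Mass balance at the limit: 8.860·1.700 + 0.3200·Cₑ = 9.180·7.9 → Cₑ = 179.6 mg/L.
Load = 0.3200 m³/s × 179.6 g/m³ × 86 400 s/d = 4965 kg/d.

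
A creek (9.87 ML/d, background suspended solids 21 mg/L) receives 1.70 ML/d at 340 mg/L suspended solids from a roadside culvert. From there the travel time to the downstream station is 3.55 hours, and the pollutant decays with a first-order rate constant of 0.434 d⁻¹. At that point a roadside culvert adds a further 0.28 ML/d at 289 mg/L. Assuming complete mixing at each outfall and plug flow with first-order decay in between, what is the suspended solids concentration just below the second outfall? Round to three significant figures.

69.0 mg/L

Mixed concentration C = ΣQC/ΣQ = (9.870·21.00 + 1.700·340.0) / 11.57 = 785.3/11.57 = 67.87 mg/L; combined flow 11.57 ML/d.
Applying C = C₀e^(−kt): 67.87 × 0.9378 = 63.65 mg/L.
At the second outfall, C = (11.57·63.65 + 0.2800·289.0) / (11.57 + 0.2800) = 68.98 mg/L.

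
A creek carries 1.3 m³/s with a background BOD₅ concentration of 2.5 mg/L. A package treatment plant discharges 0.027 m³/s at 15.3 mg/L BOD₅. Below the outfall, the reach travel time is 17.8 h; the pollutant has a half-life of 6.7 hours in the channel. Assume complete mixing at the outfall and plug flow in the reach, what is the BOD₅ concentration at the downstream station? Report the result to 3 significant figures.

0.438 mg/L

Mixed concentration C = ΣQC/ΣQ = (1.300·2.500 + 0.02700·15.30) / 1.327 = 3.663/1.327 = 2.760 mg/L.
Half-life 6.7 h → k = ln 2 / 6.7 = 0.1035 h⁻¹ = 2.483 d⁻¹.
After decay, C = 2.760 × e^(−kt) = 2.760 × 0.1586 = 0.4378 mg/L.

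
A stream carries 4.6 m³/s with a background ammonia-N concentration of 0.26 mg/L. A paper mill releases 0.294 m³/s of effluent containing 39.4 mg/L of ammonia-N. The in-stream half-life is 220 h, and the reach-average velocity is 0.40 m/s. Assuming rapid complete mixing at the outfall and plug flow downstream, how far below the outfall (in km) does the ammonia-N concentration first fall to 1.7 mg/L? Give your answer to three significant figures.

Conservation of mass: C = (4.600·0.2600 + 0.2940·39.40) / 4.894 = 12.78/4.894 = 2.611 mg/L.
Half-life 220 h → k = ln 2 / 220 = 0.003151 h⁻¹ = 0.07562 d⁻¹.
Set 2.611·exp(−k·t) = 1.7 → t = ln(2.611/1.7)/k = 490400 s = 136.2 h.
Distance = v·t = 0.40·490400 = 196200 m = 196.2 km.

196 km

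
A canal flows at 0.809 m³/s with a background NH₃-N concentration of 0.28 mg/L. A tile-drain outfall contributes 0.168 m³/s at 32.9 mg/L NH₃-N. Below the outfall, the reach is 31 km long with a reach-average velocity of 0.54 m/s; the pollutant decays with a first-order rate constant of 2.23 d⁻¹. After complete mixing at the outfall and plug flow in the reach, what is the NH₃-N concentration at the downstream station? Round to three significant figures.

1.34 mg/L

After mixing, C = (0.8090·0.2800 + 0.1680·32.90) / 0.9770 = 5.754/0.9770 = 5.889 mg/L.
Travel time t = 31·1000 / 0.54 = 57410 s = 15.95 h.
After decay, C = 5.889 × e^(−kt) = 5.889 × 0.2273 = 1.338 mg/L.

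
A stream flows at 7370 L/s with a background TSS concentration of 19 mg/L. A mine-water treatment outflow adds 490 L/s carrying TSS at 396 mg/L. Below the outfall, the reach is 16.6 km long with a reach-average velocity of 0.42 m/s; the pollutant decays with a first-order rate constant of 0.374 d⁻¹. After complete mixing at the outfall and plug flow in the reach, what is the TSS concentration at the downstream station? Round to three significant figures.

Mixed concentration C = ΣQC/ΣQ = (7370·19.00 + 490.0·396.0) / 7860 = 334100/7860 = 42.50 mg/L.
Travel time t = 16.6·1000 / 0.42 = 39520 s = 10.98 h.
Applying C = C₀e^(−kt): 42.50 × 0.8427 = 35.82 mg/L.

35.8 mg/L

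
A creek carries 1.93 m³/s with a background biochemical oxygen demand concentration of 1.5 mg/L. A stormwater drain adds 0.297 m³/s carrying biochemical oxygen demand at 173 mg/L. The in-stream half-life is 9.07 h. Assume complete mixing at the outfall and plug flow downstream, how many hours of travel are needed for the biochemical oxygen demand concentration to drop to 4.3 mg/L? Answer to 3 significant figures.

22.7 h

Mass balance: C = (1.930·1.500 + 0.2970·173.0) / 2.227 = 54.28/2.227 = 24.37 mg/L.
Half-life 9.07 h → k = ln 2 / 9.07 = 0.07642 h⁻¹ = 1.834 d⁻¹.
24.37·exp(−k·t) = 4.3 → t = ln(24.37/4.3)/k = 81720 s = 22.70 h.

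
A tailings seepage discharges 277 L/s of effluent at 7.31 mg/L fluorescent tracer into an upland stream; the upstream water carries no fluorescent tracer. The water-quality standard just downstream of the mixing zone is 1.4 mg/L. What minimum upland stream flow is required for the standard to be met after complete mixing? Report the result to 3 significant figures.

1170 L/s

Set C_mix = 1.4: (Q·0 + 277.0·7.310) / (Q + 277.0) = 1.4
→ Q = 277.0·(7.310 − 1.4)/(1.4 − 0) = 1169 L/s.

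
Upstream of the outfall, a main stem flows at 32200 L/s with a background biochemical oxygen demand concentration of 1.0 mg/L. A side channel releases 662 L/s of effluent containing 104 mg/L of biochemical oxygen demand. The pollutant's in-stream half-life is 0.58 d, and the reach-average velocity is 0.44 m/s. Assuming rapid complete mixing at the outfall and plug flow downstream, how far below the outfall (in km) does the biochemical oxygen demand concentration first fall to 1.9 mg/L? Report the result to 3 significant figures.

Mass balance: C = (32200·1.000 + 662.0·104.0) / 32860 = 101000/32860 = 3.075 mg/L.
Half-life 0.58 d → k = ln 2 / 0.58 = 1.195 d⁻¹.
Set 3.075·exp(−k·t) = 1.9 → t = ln(3.075/1.9)/k = 34810 s = 9.668 h.
Distance = v·t = 0.44·34810 = 15310 m = 15.31 km.

15.3 km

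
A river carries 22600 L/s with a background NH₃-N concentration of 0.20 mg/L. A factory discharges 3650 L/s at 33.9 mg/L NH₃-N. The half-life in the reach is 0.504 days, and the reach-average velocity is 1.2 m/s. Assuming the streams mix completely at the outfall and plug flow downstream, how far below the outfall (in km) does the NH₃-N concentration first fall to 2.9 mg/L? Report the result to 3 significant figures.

39.3 km

After mixing, C = (22600·0.2000 + 3650·33.90) / 26250 = 128300/26250 = 4.886 mg/L.
Half-life 0.504 d → k = ln 2 / 0.504 = 1.375 d⁻¹.
Set 4.886·exp(−k·t) = 2.9 → t = ln(4.886/2.9)/k = 32770 s = 9.103 h.
Distance = v·t = 1.2·32770 = 39330 m = 39.33 km.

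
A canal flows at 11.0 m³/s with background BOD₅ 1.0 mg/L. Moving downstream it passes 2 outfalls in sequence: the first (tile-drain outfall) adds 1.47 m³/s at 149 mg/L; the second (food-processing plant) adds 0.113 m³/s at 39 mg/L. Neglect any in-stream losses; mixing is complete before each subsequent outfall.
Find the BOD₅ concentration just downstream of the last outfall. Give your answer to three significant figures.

18.6 mg/L

Outfall 1: combined Q = 12.47 m³/s; C = (11.00·1.000 + 1.470·149.0)/12.47 = 18.45 mg/L.
Outfall 2: combined Q = 12.58 m³/s; C = (12.47·18.45 + 0.1130·39.00)/12.58 = 18.63 mg/L.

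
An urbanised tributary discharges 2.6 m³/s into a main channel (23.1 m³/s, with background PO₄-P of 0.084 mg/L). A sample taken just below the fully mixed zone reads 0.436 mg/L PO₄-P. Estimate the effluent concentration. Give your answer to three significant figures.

Mass balance: 23.10·0.08400 + 2.600·Cₑ = 25.70·0.4360
→ Cₑ = (25.70·0.4360 − 23.10·0.08400) / 2.600 = 3.563 mg/L.

3.56 mg/L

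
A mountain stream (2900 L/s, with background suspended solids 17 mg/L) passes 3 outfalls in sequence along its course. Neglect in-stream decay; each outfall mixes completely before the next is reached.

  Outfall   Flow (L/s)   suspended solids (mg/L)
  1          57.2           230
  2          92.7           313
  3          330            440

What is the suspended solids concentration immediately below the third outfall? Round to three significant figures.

70.0 mg/L

Below outfall 1: Q → 2957 L/s, C = (2900·17.00 + 57.20·230.0)/2957 = 21.12 mg/L.
Below outfall 2: Q → 3050 L/s, C = (2957·21.12 + 92.70·313.0)/3050 = 29.99 mg/L.
Below outfall 3: Q → 3380 L/s, C = (3050·29.99 + 330.0·440.0)/3380 = 70.02 mg/L.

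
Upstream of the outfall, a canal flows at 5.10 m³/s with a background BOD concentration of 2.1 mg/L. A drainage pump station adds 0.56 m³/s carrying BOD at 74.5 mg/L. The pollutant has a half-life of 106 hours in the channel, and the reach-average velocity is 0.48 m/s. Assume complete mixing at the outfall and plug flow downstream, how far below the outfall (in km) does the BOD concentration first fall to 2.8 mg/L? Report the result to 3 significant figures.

Mixed concentration C = ΣQC/ΣQ = (5.100·2.100 + 0.5600·74.50) / 5.660 = 52.43/5.660 = 9.263 mg/L.
Half-life 106 h → k = ln 2 / 106 = 0.006539 h⁻¹ = 0.1569 d⁻¹.
Set 9.263·exp(−k·t) = 2.8 → t = ln(9.263/2.8)/k = 658700 s = 183.0 h.
Distance = v·t = 0.48·658700 = 316200 m = 316.2 km.

316 km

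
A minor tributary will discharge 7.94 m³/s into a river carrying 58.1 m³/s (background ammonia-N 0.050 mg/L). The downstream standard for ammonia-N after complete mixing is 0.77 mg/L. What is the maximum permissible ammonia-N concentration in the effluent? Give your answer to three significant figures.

At the limit, (Qr·Cr + Qe·Cₑ)/(Qr + Qe) = 0.77:
Cₑ = (66.04·0.77 − 58.10·0.05000) / 7.940 = 6.039 mg/L.

6.04 mg/L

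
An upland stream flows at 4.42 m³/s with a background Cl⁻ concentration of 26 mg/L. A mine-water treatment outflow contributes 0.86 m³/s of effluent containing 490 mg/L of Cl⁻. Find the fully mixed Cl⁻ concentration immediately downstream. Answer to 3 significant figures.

102 mg/L

Flow-weighted average: C = (4.420·26.00 + 0.8600·490.0) / 5.280 = 536.3/5.280 = 101.6 mg/L.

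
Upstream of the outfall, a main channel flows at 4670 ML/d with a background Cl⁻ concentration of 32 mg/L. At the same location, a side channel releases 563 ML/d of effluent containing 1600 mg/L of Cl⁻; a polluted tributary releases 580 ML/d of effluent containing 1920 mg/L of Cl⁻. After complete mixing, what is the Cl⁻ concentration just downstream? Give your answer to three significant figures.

Mass balance: C = (4670·32.00 + 563.0·1600 + 580.0·1920) / 5813 = 2164000/5813 = 372.2 mg/L.

372 mg/L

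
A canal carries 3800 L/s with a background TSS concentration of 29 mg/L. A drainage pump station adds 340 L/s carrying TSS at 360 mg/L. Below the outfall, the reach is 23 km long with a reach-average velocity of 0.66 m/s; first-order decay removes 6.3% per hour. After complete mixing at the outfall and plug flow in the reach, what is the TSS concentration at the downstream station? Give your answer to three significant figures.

After mixing, C = (3800·29.00 + 340.0·360.0) / 4140 = 232600/4140 = 56.18 mg/L.
Travel time t = 23·1000 / 0.66 = 34850 s = 9.680 h.
6.3%/h lost → k = −ln(1 − 0.063) = 0.06507 h⁻¹.
First-order decay: C = 56.18·exp(−k·t) = 56.18·0.5326 = 29.93 mg/L.

29.9 mg/L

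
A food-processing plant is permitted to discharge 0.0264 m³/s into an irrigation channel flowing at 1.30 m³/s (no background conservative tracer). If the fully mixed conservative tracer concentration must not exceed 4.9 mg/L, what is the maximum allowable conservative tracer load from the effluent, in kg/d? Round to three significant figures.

Mass balance at the limit: 1.300·0 + 0.02640·Cₑ = 1.326·4.9 → Cₑ = 246.2 mg/L.
Load = 0.02640 m³/s × 246.2 g/m³ × 86 400 s/d = 561.5 kg/d.

562 kg/d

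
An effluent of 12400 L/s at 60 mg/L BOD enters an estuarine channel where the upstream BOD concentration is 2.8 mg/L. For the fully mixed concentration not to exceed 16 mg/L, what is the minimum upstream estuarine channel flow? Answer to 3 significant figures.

Set C_mix = 16: (Q·2.800 + 12400·60.00) / (Q + 12400) = 16
→ Q = 12400·(60.00 − 16)/(16 − 2.800) = 41330 L/s.

41300 L/s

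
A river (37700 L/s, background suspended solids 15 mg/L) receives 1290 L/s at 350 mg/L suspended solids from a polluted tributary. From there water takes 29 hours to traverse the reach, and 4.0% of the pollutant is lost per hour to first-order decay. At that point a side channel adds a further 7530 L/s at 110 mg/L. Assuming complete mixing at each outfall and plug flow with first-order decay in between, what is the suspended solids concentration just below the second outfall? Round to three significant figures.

24.5 mg/L

Mixed concentration C = ΣQC/ΣQ = (37700·15.00 + 1290·350.0) / 38990 = 1017000/38990 = 26.08 mg/L; combined flow 38990 L/s.
4.0%/h lost → k = −ln(1 − 0.04) = 0.04082 h⁻¹.
Decay over the reach: 26.08·exp(−kt) = 26.08·0.3061 = 7.984 mg/L.
Second outfall: C = (38990·7.984 + 7530·110.0)/46520 = 24.50 mg/L.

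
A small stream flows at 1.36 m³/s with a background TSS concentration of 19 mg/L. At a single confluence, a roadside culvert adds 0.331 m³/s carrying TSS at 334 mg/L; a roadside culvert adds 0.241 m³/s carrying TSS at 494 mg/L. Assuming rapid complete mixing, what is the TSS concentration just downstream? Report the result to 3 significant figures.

132 mg/L

Mixed concentration C = ΣQC/ΣQ = (1.360·19.00 + 0.3310·334.0 + 0.2410·494.0) / 1.932 = 255.4/1.932 = 132.2 mg/L.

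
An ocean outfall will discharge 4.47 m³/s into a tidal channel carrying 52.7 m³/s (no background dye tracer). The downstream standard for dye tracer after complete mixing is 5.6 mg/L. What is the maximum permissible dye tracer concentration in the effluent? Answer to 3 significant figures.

At the limit, (Qr·Cr + Qe·Cₑ)/(Qr + Qe) = 5.6:
Cₑ = (57.17·5.6 − 52.70·0) / 4.470 = 71.62 mg/L.

71.6 mg/L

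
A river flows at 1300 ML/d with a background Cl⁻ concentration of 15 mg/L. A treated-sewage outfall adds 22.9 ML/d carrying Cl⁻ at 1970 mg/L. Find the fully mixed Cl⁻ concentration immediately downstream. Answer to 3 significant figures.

48.8 mg/L

After mixing, C = (1300·15.00 + 22.90·1970) / 1323 = 64610/1323 = 48.84 mg/L.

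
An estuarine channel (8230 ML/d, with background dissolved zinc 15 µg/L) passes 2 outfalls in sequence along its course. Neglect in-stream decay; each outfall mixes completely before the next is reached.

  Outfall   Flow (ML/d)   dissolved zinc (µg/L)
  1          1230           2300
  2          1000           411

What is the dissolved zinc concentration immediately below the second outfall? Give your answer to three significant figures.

322 µg/L

Below outfall 1: Q → 9460 ML/d, C = (8230·15.00 + 1230·2300)/9460 = 312.1 µg/L.
Below outfall 2: Q → 10460 ML/d, C = (9460·312.1 + 1000·411.0)/10460 = 321.6 µg/L.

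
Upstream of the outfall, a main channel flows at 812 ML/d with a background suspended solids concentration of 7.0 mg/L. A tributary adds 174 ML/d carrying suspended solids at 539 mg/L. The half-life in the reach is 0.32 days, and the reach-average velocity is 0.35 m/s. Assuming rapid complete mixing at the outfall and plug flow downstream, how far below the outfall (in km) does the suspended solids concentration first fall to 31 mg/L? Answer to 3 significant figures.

16.5 km

Conservation of mass: C = (812.0·7.000 + 174.0·539.0) / 986.0 = 99470/986.0 = 100.9 mg/L.
Half-life 0.32 d → k = ln 2 / 0.32 = 2.166 d⁻¹.
Set 100.9·exp(−k·t) = 31 → t = ln(100.9/31)/k = 47070 s = 13.07 h.
Distance = v·t = 0.35·47070 = 16470 m = 16.47 km.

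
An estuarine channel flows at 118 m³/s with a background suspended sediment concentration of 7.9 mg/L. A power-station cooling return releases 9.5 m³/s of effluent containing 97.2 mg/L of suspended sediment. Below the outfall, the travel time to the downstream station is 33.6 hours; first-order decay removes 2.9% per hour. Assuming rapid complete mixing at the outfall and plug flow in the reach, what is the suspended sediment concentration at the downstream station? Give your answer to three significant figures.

After mixing, C = (118.0·7.900 + 9.500·97.20) / 127.5 = 1856/127.5 = 14.55 mg/L.
2.9%/h lost → k = −ln(1 − 0.029) = 0.02943 h⁻¹.
First-order decay: C = 14.55·exp(−k·t) = 14.55·0.3720 = 5.414 mg/L.

5.41 mg/L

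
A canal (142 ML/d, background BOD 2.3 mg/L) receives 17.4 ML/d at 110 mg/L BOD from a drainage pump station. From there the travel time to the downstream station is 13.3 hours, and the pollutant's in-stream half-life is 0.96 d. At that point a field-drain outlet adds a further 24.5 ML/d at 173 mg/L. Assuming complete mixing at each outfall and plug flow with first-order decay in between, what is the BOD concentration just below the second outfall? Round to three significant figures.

31.2 mg/L

Mixed concentration C = ΣQC/ΣQ = (142.0·2.300 + 17.40·110.0) / 159.4 = 2241/159.4 = 14.06 mg/L; combined flow 159.4 ML/d.
Half-life 0.96 d → k = ln 2 / 0.96 = 0.7220 d⁻¹.
Applying C = C₀e^(−kt): 14.06 × 0.6702 = 9.421 mg/L.
At the second outfall, C = (159.4·9.421 + 24.50·173.0) / (159.4 + 24.50) = 31.21 mg/L.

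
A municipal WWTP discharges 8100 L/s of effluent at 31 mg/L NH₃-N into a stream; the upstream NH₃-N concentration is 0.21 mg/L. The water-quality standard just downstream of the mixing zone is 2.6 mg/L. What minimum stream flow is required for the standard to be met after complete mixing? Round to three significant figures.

96300 L/s

Set C_mix = 2.6: (Q·0.2100 + 8100·31.00) / (Q + 8100) = 2.6
→ Q = 8100·(31.00 − 2.6)/(2.6 − 0.2100) = 96250 L/s.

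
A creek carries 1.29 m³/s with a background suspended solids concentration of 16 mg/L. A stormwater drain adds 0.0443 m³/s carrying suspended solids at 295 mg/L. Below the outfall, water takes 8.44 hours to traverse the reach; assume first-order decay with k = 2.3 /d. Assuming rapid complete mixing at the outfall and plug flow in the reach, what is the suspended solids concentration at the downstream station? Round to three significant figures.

11.3 mg/L

After mixing, C = (1.290·16.00 + 0.04430·295.0) / 1.334 = 33.71/1.334 = 25.26 mg/L.
Decay over the reach: 25.26·exp(−kt) = 25.26·0.4454 = 11.25 mg/L.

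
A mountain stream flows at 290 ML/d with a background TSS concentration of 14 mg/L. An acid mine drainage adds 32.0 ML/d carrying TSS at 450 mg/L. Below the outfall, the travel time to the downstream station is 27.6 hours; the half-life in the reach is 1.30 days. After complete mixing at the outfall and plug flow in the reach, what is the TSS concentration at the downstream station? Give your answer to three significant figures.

31.1 mg/L

Mixed concentration C = ΣQC/ΣQ = (290.0·14.00 + 32.00·450.0) / 322.0 = 18460/322.0 = 57.33 mg/L.
Half-life 1.30 d → k = ln 2 / 1.30 = 0.5332 d⁻¹.
First-order decay: C = 57.33·exp(−k·t) = 57.33·0.5416 = 31.05 mg/L.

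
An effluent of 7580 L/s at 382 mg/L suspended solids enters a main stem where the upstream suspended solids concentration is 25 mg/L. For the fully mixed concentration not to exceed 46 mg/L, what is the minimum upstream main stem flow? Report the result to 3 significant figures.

Set C_mix = 46: (Q·25.00 + 7580·382.0) / (Q + 7580) = 46
→ Q = 7580·(382.0 − 46)/(46 − 25.00) = 121300 L/s.

121000 L/s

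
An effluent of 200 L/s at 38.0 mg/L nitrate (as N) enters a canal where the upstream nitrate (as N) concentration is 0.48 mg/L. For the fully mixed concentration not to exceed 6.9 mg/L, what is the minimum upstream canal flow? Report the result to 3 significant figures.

969 L/s

Set C_mix = 6.9: (Q·0.4800 + 200.0·38.00) / (Q + 200.0) = 6.9
→ Q = 200.0·(38.00 − 6.9)/(6.9 − 0.4800) = 968.8 L/s.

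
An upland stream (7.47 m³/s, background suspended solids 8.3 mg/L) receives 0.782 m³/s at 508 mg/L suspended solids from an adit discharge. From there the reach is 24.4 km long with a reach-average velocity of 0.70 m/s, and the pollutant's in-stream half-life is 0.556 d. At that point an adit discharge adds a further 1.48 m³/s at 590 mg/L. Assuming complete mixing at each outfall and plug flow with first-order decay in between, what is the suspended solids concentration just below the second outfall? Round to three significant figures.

118 mg/L

Mass balance: C = (7.470·8.300 + 0.7820·508.0) / 8.252 = 459.3/8.252 = 55.65 mg/L; combined flow 8.252 m³/s.
Travel time t = 24.4·1000 / 0.70 = 34860 s = 9.683 h.
Half-life 0.556 d → k = ln 2 / 0.556 = 1.247 d⁻¹.
Decay over the reach: 55.65·exp(−kt) = 55.65·0.6047 = 33.66 mg/L.
At the second outfall, C = (8.252·33.66 + 1.480·590.0) / (8.252 + 1.480) = 118.3 mg/L.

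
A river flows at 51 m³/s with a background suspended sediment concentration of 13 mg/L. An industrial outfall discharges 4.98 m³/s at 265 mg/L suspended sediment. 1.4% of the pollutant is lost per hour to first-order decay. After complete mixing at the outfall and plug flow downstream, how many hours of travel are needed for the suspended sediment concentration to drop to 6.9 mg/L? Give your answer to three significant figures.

116 h

Flow-weighted average: C = (51.00·13.00 + 4.980·265.0) / 55.98 = 1983/55.98 = 35.42 mg/L.
1.4%/h lost → k = −ln(1 − 0.014) = 0.01410 h⁻¹.
35.42·exp(−k·t) = 6.9 → t = ln(35.42/6.9)/k = 417700 s = 116.0 h.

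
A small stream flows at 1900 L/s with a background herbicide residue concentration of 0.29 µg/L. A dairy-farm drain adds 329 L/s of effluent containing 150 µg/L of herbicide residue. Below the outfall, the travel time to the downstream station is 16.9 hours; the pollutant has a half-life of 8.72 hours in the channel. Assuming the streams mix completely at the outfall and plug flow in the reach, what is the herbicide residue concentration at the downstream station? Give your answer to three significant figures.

5.84 µg/L

Mixed concentration C = ΣQC/ΣQ = (1900·0.2900 + 329.0·150.0) / 2229 = 49900/2229 = 22.39 µg/L.
Half-life 8.72 h → k = ln 2 / 8.72 = 0.07949 h⁻¹ = 1.908 d⁻¹.
Decay over the reach: 22.39·exp(−kt) = 22.39·0.2610 = 5.842 µg/L.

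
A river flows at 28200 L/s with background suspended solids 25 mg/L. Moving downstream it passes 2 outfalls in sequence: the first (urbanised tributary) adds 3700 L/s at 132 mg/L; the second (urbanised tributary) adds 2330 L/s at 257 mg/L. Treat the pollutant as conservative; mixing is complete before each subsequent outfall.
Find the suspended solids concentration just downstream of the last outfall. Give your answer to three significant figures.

52.4 mg/L

After outfall 1: Q = 28200 + 3700 = 31900 L/s; C = (28200·25.00 + 3700·132.0)/31900 = 37.41 mg/L.
After outfall 2: Q = 31900 + 2330 = 34230 L/s; C = (31900·37.41 + 2330·257.0)/34230 = 52.36 mg/L.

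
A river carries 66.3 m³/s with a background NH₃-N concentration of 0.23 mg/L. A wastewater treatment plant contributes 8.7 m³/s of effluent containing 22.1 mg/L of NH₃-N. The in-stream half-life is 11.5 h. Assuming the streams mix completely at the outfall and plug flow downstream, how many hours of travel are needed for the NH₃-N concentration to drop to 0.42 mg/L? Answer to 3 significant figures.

Mixed concentration C = ΣQC/ΣQ = (66.30·0.2300 + 8.700·22.10) / 75.00 = 207.5/75.00 = 2.767 mg/L.
Half-life 11.5 h → k = ln 2 / 11.5 = 0.06027 h⁻¹ = 1.447 d⁻¹.
2.767·exp(−k·t) = 0.42 → t = ln(2.767/0.42)/k = 112600 s = 31.28 h.

31.3 h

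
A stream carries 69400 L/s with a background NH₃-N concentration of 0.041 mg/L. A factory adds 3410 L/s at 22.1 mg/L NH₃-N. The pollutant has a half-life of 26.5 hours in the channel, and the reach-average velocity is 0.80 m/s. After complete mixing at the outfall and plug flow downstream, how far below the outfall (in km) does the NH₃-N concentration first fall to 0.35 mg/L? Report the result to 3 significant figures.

Mixed concentration C = ΣQC/ΣQ = (69400·0.04100 + 3410·22.10) / 72810 = 78210/72810 = 1.074 mg/L.
Half-life 26.5 h → k = ln 2 / 26.5 = 0.02616 h⁻¹ = 0.6278 d⁻¹.
Set 1.074·exp(−k·t) = 0.35 → t = ln(1.074/0.35)/k = 154300 s = 42.87 h.
Distance = v·t = 0.80·154300 = 123500 m = 123.5 km.

123 km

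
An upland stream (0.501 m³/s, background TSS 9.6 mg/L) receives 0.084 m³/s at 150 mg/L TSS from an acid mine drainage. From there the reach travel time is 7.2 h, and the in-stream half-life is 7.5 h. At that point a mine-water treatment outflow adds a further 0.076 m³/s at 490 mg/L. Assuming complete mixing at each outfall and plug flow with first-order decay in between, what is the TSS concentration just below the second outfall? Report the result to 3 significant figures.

69.9 mg/L

Mixed concentration C = ΣQC/ΣQ = (0.5010·9.600 + 0.08400·150.0) / 0.5850 = 17.41/0.5850 = 29.76 mg/L; combined flow 0.5850 m³/s.
Half-life 7.5 h → k = ln 2 / 7.5 = 0.09242 h⁻¹ = 2.218 d⁻¹.
After decay, C = 29.76 × e^(−kt) = 29.76 × 0.5141 = 15.30 mg/L.
At the second outfall, C = (0.5850·15.30 + 0.07600·490.0) / (0.5850 + 0.07600) = 69.88 mg/L.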